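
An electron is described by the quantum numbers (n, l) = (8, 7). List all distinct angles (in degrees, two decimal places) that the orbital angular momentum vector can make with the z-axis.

|L| = √(l(l+1)) ℏ = 2√14 ℏ.
cos θ = m_l/√56 for each m_l ∈ {-7, -6, -5, -4, -3, -2, -1, 0, 1, 2, 3, 4, 5, 6, 7}.

θ ∈ {20.70°, 36.70°, 48.08°, 57.69°, 66.37°, 74.50°, 82.32°, 90.00°, 97.68°, 105.50°, 113.63°, 122.31°, 131.92°, 143.30°, 159.30°}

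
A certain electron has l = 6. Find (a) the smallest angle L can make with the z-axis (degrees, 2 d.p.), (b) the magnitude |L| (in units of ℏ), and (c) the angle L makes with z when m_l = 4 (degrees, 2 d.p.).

θ_min ≈ 22.21°; |L| = √42 ℏ ≈ 6.481ℏ; θ(m_l=4) ≈ 51.89°

cos θ_min = 6/√42, so θ_min ≈ 22.21°.
|L| = ℏ√(6·7) = √42 ℏ ≈ 6.481ℏ.
For m_l = 4: cos θ = 4/√42, θ ≈ 51.89°.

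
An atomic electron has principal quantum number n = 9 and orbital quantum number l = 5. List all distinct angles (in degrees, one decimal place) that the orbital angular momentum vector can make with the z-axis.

θ ∈ {24.1°, 43.1°, 56.8°, 68.6°, 79.5°, 90.0°, 100.5°, 111.4°, 123.2°, 136.9°, 155.9°}

|L|² = l(l+1)ℏ² = 30ℏ², so |L| = √30 ℏ.
cos θ = m_l/√30 for each m_l ∈ {-5, -4, -3, -2, -1, 0, 1, 2, 3, 4, 5}.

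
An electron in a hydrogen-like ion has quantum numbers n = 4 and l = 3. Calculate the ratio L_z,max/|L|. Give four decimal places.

|L| = 2√3 ℏ ≈ 3.4641ℏ, while L_z,max = lℏ = 3ℏ.
L_z,max/|L| = 3/√12 = 0.8660.

L_z,max/|L| = 0.8660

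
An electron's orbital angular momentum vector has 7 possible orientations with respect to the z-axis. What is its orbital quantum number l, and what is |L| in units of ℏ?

l = 3, |L| = 2√3 ℏ ≈ 3.464ℏ

2l + 1 = 7 ⇒ l = 3.
Then |L| = √(l(l+1)) ℏ = 2√3 ℏ.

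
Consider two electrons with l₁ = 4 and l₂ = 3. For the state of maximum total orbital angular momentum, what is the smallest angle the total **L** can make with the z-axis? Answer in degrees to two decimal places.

θ_min ≈ 20.70°

The total orbital quantum number L ranges from |l₁ − l₂| to l₁ + l₂ in integer steps.
Allowed values: L = 1, 2, 3, 4, 5, 6, 7.
The maximum is L = 7, with |L_tot| = ℏ√(7·8) = 2√14 ℏ.
The minimum angle with z is arccos(7/√56) ≈ 20.70°.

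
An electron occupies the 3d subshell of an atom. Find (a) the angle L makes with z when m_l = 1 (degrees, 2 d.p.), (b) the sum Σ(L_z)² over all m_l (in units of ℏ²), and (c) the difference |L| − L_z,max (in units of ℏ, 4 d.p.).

For 3d, l = 2.
For m_l = 1: cos θ = 1/√6, θ ≈ 65.91°.
Σ m_l² = 10, so Σ(L_z)² = 10 ℏ².
|L| − L_z,max = (√6 − 2)ℏ ≈ 0.4495ℏ.

θ(m_l=1) ≈ 65.91°; Σ(L_z)² = 10 ℏ²; |L|−L_z,max ≈ 0.4495ℏ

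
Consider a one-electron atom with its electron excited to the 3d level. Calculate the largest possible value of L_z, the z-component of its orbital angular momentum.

L_z,max = 2ℏ

The 3d level has l = 2.
L_z = m_l ℏ with m_l ∈ {−2, …, 2}; the maximum is m_l = 2.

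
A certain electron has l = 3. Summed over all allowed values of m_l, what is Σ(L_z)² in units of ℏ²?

m_l runs from −3 to 3, i.e. {-3, -2, -1, 0, 1, 2, 3}.
Σ m_l² = l(l+1)(2l+1)/3 = 3·4·7/3 = 28.

Σ(L_z)² = 28 ℏ²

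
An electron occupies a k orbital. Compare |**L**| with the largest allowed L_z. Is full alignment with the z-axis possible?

No: L_z,max = 7ℏ < |L| = 2√14 ℏ ≈ 7.483ℏ

The letter k corresponds to l = 7.
|L| = 2√14 ℏ ≈ 7.4833ℏ, while L_z,max = lℏ = 7ℏ.
Since |L| > L_z,max, the vector can never point exactly along z; the closest it comes is θ_min = arccos(7/√56) ≈ 20.7°.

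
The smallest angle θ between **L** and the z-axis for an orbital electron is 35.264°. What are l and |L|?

cos²θ_min = l/(l+1) = 0.6667.
Thus l = 0.6667/(1 − 0.6667) ≈ 2.
Then |L| = ℏ√(2·3) = √6 ℏ.

l = 2, |L| = √6 ℏ ≈ 2.449ℏ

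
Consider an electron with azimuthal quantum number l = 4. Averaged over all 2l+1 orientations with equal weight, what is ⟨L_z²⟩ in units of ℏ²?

The allowed m_l values are -4, -3, -2, -1, 0, 1, 2, 3, 4.
⟨L_z²⟩ = ℏ²·l(l+1)/3 = 6.667ℏ².

⟨L_z²⟩ = 6.667 ℏ²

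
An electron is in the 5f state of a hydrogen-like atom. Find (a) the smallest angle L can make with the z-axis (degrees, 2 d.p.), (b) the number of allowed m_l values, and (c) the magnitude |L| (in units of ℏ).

θ_min ≈ 30.00°; 7 values; |L| = 2√3 ℏ ≈ 3.464ℏ

5f means n = 5, l = 3.
cos θ_min = 3/√12, so θ_min ≈ 30.00°.
There are 2l+1 = 7 values of m_l.
|L| = ℏ√(3·4) = 2√3 ℏ ≈ 3.464ℏ.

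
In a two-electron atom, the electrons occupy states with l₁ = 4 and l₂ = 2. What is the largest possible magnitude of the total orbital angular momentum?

The total orbital quantum number L ranges from |l₁ − l₂| to l₁ + l₂ in integer steps.
Allowed values: L = 2, 3, 4, 5, 6.
The largest magnitude corresponds to L = 6: |L_tot| = ℏ√(6·7) = √42 ℏ.

|L_tot|_max = √42 ℏ ≈ 6.481ℏ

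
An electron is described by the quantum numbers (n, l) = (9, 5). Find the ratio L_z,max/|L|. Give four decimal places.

L_z,max/|L| = 0.9129

|L| = √30 ℏ ≈ 5.4772ℏ, while L_z,max = lℏ = 5ℏ.
L_z,max/|L| = 5/√30 = 0.9129.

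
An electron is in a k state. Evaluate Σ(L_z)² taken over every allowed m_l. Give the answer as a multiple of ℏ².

Σ(L_z)² = 280 ℏ²

For a k orbital, l = 7.
m_l runs from −7 to 7, i.e. {-7, -6, -5, -4, -3, -2, -1, 0, 1, 2, 3, 4, 5, 6, 7}.
Summing m² from −7 to 7: Σ m_l² = 280.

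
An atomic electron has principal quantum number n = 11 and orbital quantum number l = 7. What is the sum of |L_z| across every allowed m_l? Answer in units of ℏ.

Σ|L_z| = 56 ℏ

The allowed m_l values are -7, -6, -5, -4, -3, -2, -1, 0, 1, 2, 3, 4, 5, 6, 7.
Σ|m_l| = l(l+1) = 56.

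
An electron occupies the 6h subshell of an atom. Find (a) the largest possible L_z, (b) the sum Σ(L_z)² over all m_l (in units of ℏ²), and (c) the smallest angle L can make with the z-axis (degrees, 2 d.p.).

The 6h subshell has l = 5.
L_z,max = lℏ = 5ℏ.
Σ m_l² = 110, so Σ(L_z)² = 110 ℏ².
cos θ_min = 5/√30, so θ_min ≈ 24.09°.

L_z,max = 5ℏ; Σ(L_z)² = 110 ℏ²; θ_min ≈ 24.09°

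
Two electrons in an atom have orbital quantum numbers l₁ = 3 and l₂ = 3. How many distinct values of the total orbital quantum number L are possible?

L runs from |3 − 3| = 0 to 3 + 3 = 6.
Allowed values: L = 0, 1, 2, 3, 4, 5, 6.
That is 7 values.

7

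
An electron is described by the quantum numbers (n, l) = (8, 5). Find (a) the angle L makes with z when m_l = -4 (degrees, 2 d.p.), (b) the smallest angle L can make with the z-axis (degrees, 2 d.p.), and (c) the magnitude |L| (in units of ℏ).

For m_l = -4: cos θ = -4/√30, θ ≈ 136.91°.
cos θ_min = 5/√30, so θ_min ≈ 24.09°.
|L| = ℏ√(5·6) = √30 ℏ ≈ 5.477ℏ.

θ(m_l=-4) ≈ 136.91°; θ_min ≈ 24.09°; |L| = √30 ℏ ≈ 5.477ℏ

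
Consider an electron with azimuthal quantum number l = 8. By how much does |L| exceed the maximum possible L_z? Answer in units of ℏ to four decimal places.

|L| − L_z,max ≈ 0.4853ℏ

|L| = 6√2 ℏ ≈ 8.4853ℏ, while L_z,max = lℏ = 8ℏ.
The difference is (6√2 − 8)ℏ ≈ 0.4853ℏ.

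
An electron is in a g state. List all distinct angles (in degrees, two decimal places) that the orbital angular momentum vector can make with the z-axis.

θ ∈ {26.57°, 47.87°, 63.43°, 77.08°, 90.00°, 102.92°, 116.57°, 132.13°, 153.43°}

For a g orbital, l = 4.
|L|² = l(l+1)ℏ² = 20ℏ², so |L| = 2√5 ℏ.
cos θ = m_l/√20 for each m_l ∈ {-4, -3, -2, -1, 0, 1, 2, 3, 4}.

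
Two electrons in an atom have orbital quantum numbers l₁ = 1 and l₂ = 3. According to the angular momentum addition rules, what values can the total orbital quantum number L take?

By the triangle rule, |l₁ − l₂| ≤ L ≤ l₁ + l₂.
So L can be 2, 3, 4.

L = 2, 3, 4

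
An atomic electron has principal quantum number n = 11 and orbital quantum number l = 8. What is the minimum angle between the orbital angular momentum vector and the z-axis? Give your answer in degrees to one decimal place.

|L| = ℏ√(l(l+1)) = 6√2 ℏ.
The smallest angle corresponds to the largest L_z, i.e. m_l = l = 8, giving L_z = 8ℏ.
cos θ_min = 8/√72, so θ_min ≈ 19.5°.

θ_min ≈ 19.5°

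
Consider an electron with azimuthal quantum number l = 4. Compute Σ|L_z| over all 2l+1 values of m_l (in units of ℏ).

The allowed m_l values are -4, -3, -2, -1, 0, 1, 2, 3, 4.
Σ|m_l| = 2(1+2+…+4) = 20.

Σ|L_z| = 20 ℏ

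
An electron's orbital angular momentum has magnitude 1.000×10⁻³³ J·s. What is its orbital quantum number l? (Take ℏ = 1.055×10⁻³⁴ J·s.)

|L|/ℏ = (1.000×10⁻³³)/(1.055×10⁻³⁴) ≈ 9.479.
l(l+1) ≈ 9.479² ≈ 89.85, so l = 9.

l = 9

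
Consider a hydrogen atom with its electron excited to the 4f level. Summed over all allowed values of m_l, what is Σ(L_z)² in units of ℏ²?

Σ(L_z)² = 28 ℏ²

The 4f level has l = 3.
m_l runs from −3 to 3, i.e. {-3, -2, -1, 0, 1, 2, 3}.
Σ m_l² = 2·(1 + 4 + 9) = 28.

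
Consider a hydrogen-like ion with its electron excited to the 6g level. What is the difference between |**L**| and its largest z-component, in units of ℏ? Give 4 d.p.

The 6g level has l = 4.
|L| = 2√5 ℏ ≈ 4.4721ℏ, while L_z,max = lℏ = 4ℏ.
The difference is (2√5 − 4)ℏ ≈ 0.4721ℏ.

|L| − L_z,max ≈ 0.4721ℏ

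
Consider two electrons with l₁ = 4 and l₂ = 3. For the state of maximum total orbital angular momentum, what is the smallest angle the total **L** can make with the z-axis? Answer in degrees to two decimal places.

By the triangle rule, |l₁ − l₂| ≤ L ≤ l₁ + l₂.
So L can be 1, 2, 3, 4, 5, 6, 7.
The maximum is L = 7, with |L_tot| = ℏ√(7·8) = 2√14 ℏ.
The minimum angle with z is arccos(7/√56) ≈ 20.70°.

θ_min ≈ 20.70°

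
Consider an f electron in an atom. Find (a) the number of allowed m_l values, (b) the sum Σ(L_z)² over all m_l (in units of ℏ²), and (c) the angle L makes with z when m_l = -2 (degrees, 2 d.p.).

An f state has l = 3.
There are 2l+1 = 7 values of m_l.
Σ m_l² = 28, so Σ(L_z)² = 28 ℏ².
For m_l = -2: cos θ = -2/√12, θ ≈ 125.26°.

7 values; Σ(L_z)² = 28 ℏ²; θ(m_l=-2) ≈ 125.26°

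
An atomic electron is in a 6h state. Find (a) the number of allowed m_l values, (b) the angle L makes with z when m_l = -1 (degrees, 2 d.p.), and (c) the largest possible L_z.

11 values; θ(m_l=-1) ≈ 100.52°; L_z,max = 5ℏ

The 6h subshell has l = 5.
There are 2l+1 = 11 values of m_l.
For m_l = -1: cos θ = -1/√30, θ ≈ 100.52°.
L_z,max = lℏ = 5ℏ.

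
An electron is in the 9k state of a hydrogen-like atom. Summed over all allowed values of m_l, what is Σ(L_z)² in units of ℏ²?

The 9k subshell has l = 7.
The allowed m_l values are -7, -6, -5, -4, -3, -2, -1, 0, 1, 2, 3, 4, 5, 6, 7.
Σ m_l² = l(l+1)(2l+1)/3 = 7·8·15/3 = 280.

Σ(L_z)² = 280 ℏ²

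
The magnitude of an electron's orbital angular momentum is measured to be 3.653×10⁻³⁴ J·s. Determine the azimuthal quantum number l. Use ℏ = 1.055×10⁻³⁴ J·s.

Dividing by ℏ: |L|/ℏ ≈ 3.463.
(|L|/ℏ)² = l(l+1) ≈ 11.99 ⇒ l = 3.

l = 3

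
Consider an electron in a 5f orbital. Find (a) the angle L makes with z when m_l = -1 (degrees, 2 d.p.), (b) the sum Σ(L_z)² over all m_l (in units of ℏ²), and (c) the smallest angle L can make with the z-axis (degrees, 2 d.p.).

θ(m_l=-1) ≈ 106.78°; Σ(L_z)² = 28 ℏ²; θ_min ≈ 30.00°

The 5f subshell has l = 3.
For m_l = -1: cos θ = -1/√12, θ ≈ 106.78°.
Σ m_l² = 28, so Σ(L_z)² = 28 ℏ².
cos θ_min = 3/√12, so θ_min ≈ 30.00°.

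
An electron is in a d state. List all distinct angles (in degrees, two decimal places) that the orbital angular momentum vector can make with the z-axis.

θ ∈ {35.26°, 65.91°, 90.00°, 114.09°, 144.74°}

For a d orbital, l = 2.
|L|² = l(l+1)ℏ² = 6ℏ², so |L| = √6 ℏ.
cos θ = m_l/√6 for each m_l ∈ {-2, -1, 0, 1, 2}.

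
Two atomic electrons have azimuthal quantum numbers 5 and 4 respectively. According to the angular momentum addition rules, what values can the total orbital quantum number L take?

L = 1, 2, 3, 4, 5, 6, 7, 8, 9

Angular momentum addition gives L = |l₁ − l₂|, …, l₁ + l₂.
So L can be 1, 2, 3, 4, 5, 6, 7, 8, 9.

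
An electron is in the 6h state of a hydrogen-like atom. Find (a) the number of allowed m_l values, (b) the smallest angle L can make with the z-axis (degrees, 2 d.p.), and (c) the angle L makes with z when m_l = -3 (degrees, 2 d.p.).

11 values; θ_min ≈ 24.09°; θ(m_l=-3) ≈ 123.21°

6h means n = 6, l = 5.
There are 2l+1 = 11 values of m_l.
cos θ_min = 5/√30, so θ_min ≈ 24.09°.
For m_l = -3: cos θ = -3/√30, θ ≈ 123.21°.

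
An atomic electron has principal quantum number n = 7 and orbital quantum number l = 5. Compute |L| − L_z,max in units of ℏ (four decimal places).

|L| − L_z,max ≈ 0.4772ℏ

|L| = √30 ℏ ≈ 5.4772ℏ, while L_z,max = lℏ = 5ℏ.
The difference is (√30 − 5)ℏ ≈ 0.4772ℏ.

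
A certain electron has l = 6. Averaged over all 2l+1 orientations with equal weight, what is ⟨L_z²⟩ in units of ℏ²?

m_l ∈ {-6, -5, -4, -3, -2, -1, 0, 1, 2, 3, 4, 5, 6}.
Average of L_z² over 13 states: 182/13 ℏ² = 14 ℏ².

⟨L_z²⟩ = 14 ℏ²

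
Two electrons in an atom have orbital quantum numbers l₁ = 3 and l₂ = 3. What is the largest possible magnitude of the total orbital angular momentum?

|L_tot|_max = √42 ℏ ≈ 6.481ℏ

By the triangle rule, |l₁ − l₂| ≤ L ≤ l₁ + l₂.
L ∈ {0, 1, 2, 3, 4, 5, 6}.
The largest magnitude corresponds to L = 6: |L_tot| = ℏ√(6·7) = √42 ℏ.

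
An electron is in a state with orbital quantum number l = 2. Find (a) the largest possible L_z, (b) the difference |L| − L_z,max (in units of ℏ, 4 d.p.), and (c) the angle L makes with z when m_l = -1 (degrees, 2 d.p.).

L_z,max = lℏ = 2ℏ.
|L| − L_z,max = (√6 − 2)ℏ ≈ 0.4495ℏ.
For m_l = -1: cos θ = -1/√6, θ ≈ 114.09°.

L_z,max = 2ℏ; |L|−L_z,max ≈ 0.4495ℏ; θ(m_l=-1) ≈ 114.09°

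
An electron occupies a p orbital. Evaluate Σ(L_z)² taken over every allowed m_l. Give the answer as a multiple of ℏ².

Σ(L_z)² = 2 ℏ²

The letter p corresponds to l = 1.
The allowed m_l values are -1, 0, 1.
Summing m² from −1 to 1: Σ m_l² = 2.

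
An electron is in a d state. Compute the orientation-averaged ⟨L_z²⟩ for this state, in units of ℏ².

⟨L_z²⟩ = 2 ℏ²

A d state has l = 2.
m_l ∈ {-2, -1, 0, 1, 2}.
⟨L_z²⟩ = ℏ²·(Σ m_l²)/(2l+1) = ℏ²·10/5 = 2ℏ².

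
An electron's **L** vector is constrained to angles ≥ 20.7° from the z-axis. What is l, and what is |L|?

At minimum angle, m_l = l, so cos θ = l/√(l(l+1)); cos²θ = l/(l+1) = 0.8751.
Solving: l = 7.
Then |L| = ℏ√(7·8) = 2√14 ℏ.

l = 7, |L| = 2√14 ℏ ≈ 7.483ℏ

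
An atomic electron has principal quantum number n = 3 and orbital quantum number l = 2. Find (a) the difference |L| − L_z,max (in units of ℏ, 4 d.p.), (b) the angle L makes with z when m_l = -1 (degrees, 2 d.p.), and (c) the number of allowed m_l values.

|L|−L_z,max ≈ 0.4495ℏ; θ(m_l=-1) ≈ 114.09°; 5 values

|L| − L_z,max = (√6 − 2)ℏ ≈ 0.4495ℏ.
For m_l = -1: cos θ = -1/√6, θ ≈ 114.09°.
There are 2l+1 = 5 values of m_l.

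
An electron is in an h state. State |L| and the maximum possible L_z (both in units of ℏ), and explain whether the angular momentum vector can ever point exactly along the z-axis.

No: L_z,max = 5ℏ < |L| = √30 ℏ ≈ 5.477ℏ

An h state has l = 5.
|L| = √30 ℏ ≈ 5.4772ℏ, while L_z,max = lℏ = 5ℏ.
Since |L| > L_z,max, the vector can never point exactly along z; the closest it comes is θ_min = arccos(5/√30) ≈ 24.1°.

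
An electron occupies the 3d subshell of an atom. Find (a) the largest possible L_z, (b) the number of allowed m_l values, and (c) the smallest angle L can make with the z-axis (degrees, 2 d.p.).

L_z,max = 2ℏ; 5 values; θ_min ≈ 35.26°

The 3d subshell has l = 2.
L_z,max = lℏ = 2ℏ.
There are 2l+1 = 5 values of m_l.
cos θ_min = 2/√6, so θ_min ≈ 35.26°.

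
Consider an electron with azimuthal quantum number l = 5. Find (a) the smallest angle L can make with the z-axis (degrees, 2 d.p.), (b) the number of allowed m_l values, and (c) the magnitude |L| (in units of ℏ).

θ_min ≈ 24.09°; 11 values; |L| = √30 ℏ ≈ 5.477ℏ

cos θ_min = 5/√30, so θ_min ≈ 24.09°.
There are 2l+1 = 11 values of m_l.
|L| = ℏ√(5·6) = √30 ℏ ≈ 5.477ℏ.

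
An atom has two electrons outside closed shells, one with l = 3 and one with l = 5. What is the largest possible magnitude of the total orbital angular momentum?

|L_tot|_max = 6√2 ℏ ≈ 8.485ℏ

By the triangle rule, |l₁ − l₂| ≤ L ≤ l₁ + l₂.
L ∈ {2, 3, 4, 5, 6, 7, 8}.
The largest magnitude corresponds to L = 8: |L_tot| = ℏ√(8·9) = 6√2 ℏ.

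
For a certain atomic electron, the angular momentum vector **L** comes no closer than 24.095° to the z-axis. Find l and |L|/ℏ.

At minimum angle, m_l = l, so cos θ = l/√(l(l+1)); cos²θ = l/(l+1) = 0.8333.
Solving: l = 5.
Then |L| = ℏ√(5·6) = √30 ℏ.

l = 5, |L| = √30 ℏ ≈ 5.477ℏ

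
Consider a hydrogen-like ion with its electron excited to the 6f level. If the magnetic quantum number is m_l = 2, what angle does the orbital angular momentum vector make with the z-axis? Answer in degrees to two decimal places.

θ ≈ 54.74°

The 6f level has l = 3.
|L| = ℏ√(l(l+1)) = 2√3 ℏ.
L_z = m_l ℏ = 2ℏ.
cos θ = L_z/|L| = 2/√12, so θ ≈ 54.74°.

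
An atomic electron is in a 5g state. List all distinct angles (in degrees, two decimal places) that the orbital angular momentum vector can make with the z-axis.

5g means n = 5, l = 4.
|L| = √(l(l+1)) ℏ = 2√5 ℏ.
cos θ = m_l/√20 for each m_l ∈ {-4, -3, -2, -1, 0, 1, 2, 3, 4}.

θ ∈ {26.57°, 47.87°, 63.43°, 77.08°, 90.00°, 102.92°, 116.57°, 132.13°, 153.43°}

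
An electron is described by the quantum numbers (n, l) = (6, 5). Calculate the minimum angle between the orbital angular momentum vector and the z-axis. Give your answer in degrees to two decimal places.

|L| = ℏ√(l(l+1)) = √30 ℏ.
The smallest angle corresponds to the largest L_z, i.e. m_l = l = 5, giving L_z = 5ℏ.
cos θ_min = 5/√30, so θ_min ≈ 24.09°.

θ_min ≈ 24.09°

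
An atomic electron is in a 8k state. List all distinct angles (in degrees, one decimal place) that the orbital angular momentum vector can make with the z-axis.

θ ∈ {20.7°, 36.7°, 48.1°, 57.7°, 66.4°, 74.5°, 82.3°, 90.0°, 97.7°, 105.5°, 113.6°, 122.3°, 131.9°, 143.3°, 159.3°}

The 8k subshell has l = 7.
|L| = √(l(l+1)) ℏ = 2√14 ℏ.
cos θ = m_l/√56 for each m_l ∈ {-7, -6, -5, -4, -3, -2, -1, 0, 1, 2, 3, 4, 5, 6, 7}.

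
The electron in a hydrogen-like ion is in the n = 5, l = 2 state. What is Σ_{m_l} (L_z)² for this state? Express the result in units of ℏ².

m_l ∈ {-2, -1, 0, 1, 2}.
Summing m² from −2 to 2: Σ m_l² = 10.

Σ(L_z)² = 10 ℏ²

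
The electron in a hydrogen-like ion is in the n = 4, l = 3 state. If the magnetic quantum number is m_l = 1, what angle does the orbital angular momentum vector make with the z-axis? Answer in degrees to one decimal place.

|L| = ℏ√(l(l+1)) = 2√3 ℏ.
L_z = m_l ℏ = 1ℏ.
cos θ = L_z/|L| = 1/√12, so θ ≈ 73.2°.

θ ≈ 73.2°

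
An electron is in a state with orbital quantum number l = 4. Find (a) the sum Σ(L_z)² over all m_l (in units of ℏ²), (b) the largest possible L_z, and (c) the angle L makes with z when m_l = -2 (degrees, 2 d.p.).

Σ(L_z)² = 60 ℏ²; L_z,max = 4ℏ; θ(m_l=-2) ≈ 116.57°

Σ m_l² = 60, so Σ(L_z)² = 60 ℏ².
L_z,max = lℏ = 4ℏ.
For m_l = -2: cos θ = -2/√20, θ ≈ 116.57°.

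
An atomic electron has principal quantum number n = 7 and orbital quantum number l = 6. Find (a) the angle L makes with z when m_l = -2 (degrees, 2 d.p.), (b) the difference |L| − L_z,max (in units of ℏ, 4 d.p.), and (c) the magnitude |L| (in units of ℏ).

θ(m_l=-2) ≈ 107.98°; |L|−L_z,max ≈ 0.4807ℏ; |L| = √42 ℏ ≈ 6.481ℏ

For m_l = -2: cos θ = -2/√42, θ ≈ 107.98°.
|L| − L_z,max = (√42 − 6)ℏ ≈ 0.4807ℏ.
|L| = ℏ√(6·7) = √42 ℏ ≈ 6.481ℏ.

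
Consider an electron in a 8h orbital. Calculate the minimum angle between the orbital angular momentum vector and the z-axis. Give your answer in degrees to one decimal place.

θ_min ≈ 24.1°

The 8h subshell has l = 5.
|L|² = l(l+1)ℏ² = 30ℏ², so |L| = √30 ℏ.
The smallest angle corresponds to the largest L_z, i.e. m_l = l = 5, giving L_z = 5ℏ.
cos θ_min = 5/√30, so θ_min ≈ 24.1°.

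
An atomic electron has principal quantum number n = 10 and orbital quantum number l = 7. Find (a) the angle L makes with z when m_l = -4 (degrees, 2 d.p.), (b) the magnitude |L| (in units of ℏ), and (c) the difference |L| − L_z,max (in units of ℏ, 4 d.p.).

θ(m_l=-4) ≈ 122.31°; |L| = 2√14 ℏ ≈ 7.483ℏ; |L|−L_z,max ≈ 0.4833ℏ

For m_l = -4: cos θ = -4/√56, θ ≈ 122.31°.
|L| = ℏ√(7·8) = 2√14 ℏ ≈ 7.483ℏ.
|L| − L_z,max = (2√14 − 7)ℏ ≈ 0.4833ℏ.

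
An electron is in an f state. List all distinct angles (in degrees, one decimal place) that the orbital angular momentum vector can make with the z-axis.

θ ∈ {30.0°, 54.7°, 73.2°, 90.0°, 106.8°, 125.3°, 150.0°}

The letter f corresponds to l = 3.
|L| = √(l(l+1)) ℏ = 2√3 ℏ.
cos θ = m_l/√12 for each m_l ∈ {-3, -2, -1, 0, 1, 2, 3}.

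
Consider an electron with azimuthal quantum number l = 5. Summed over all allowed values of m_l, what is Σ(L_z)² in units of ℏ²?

m_l ∈ {-5, -4, -3, -2, -1, 0, 1, 2, 3, 4, 5}.
Summing m² from −5 to 5: Σ m_l² = 110.

Σ(L_z)² = 110 ℏ²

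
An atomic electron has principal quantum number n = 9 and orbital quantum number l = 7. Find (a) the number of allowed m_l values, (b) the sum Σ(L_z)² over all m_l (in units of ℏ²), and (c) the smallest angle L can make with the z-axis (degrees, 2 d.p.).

There are 2l+1 = 15 values of m_l.
Σ m_l² = 280, so Σ(L_z)² = 280 ℏ².
cos θ_min = 7/√56, so θ_min ≈ 20.70°.

15 values; Σ(L_z)² = 280 ℏ²; θ_min ≈ 20.70°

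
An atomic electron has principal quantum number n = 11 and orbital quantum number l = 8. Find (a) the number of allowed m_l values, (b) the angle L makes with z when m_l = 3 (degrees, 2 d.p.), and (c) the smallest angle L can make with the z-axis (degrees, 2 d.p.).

17 values; θ(m_l=3) ≈ 69.30°; θ_min ≈ 19.47°

There are 2l+1 = 17 values of m_l.
For m_l = 3: cos θ = 3/√72, θ ≈ 69.30°.
cos θ_min = 8/√72, so θ_min ≈ 19.47°.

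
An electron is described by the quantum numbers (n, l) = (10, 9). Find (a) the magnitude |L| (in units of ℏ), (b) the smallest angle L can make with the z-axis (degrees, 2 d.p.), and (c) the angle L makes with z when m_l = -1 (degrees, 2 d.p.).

|L| = 3√10 ℏ ≈ 9.487ℏ; θ_min ≈ 18.43°; θ(m_l=-1) ≈ 96.05°

|L| = ℏ√(9·10) = 3√10 ℏ ≈ 9.487ℏ.
cos θ_min = 9/√90, so θ_min ≈ 18.43°.
For m_l = -1: cos θ = -1/√90, θ ≈ 96.05°.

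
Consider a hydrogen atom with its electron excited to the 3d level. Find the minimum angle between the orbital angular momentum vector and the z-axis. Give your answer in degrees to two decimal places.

θ_min ≈ 35.26°

The 3d level has l = 2.
|L| = ℏ√(l(l+1)) = √6 ℏ.
The smallest angle corresponds to the largest L_z, i.e. m_l = l = 2, giving L_z = 2ℏ.
cos θ_min = 2/√6, so θ_min ≈ 35.26°.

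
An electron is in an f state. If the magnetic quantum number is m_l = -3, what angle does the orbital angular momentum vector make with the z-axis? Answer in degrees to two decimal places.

θ ≈ 150.00°

The letter f corresponds to l = 3.
|L|² = l(l+1)ℏ² = 12ℏ², so |L| = 2√3 ℏ.
L_z = m_l ℏ = −3ℏ.
cos θ = L_z/|L| = -3/√12, so θ ≈ 150.00°.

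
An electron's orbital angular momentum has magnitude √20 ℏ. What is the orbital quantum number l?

Since |L|² = l(l+1)ℏ², l(l+1) = 20.
l² + l − 20 = 0 ⇒ l = 4.

l = 4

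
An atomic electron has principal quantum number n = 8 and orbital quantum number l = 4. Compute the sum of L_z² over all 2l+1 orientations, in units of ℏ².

Σ(L_z)² = 60 ℏ²

m_l ∈ {-4, -3, -2, -1, 0, 1, 2, 3, 4}.
Σ m_l² = 2·(1 + 4 + 9 + 16) = 60.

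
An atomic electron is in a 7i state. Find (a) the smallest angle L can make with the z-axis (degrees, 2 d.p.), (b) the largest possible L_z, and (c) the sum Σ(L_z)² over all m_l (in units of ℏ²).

The 7i subshell has l = 6.
cos θ_min = 6/√42, so θ_min ≈ 22.21°.
L_z,max = lℏ = 6ℏ.
Σ m_l² = 182, so Σ(L_z)² = 182 ℏ².

θ_min ≈ 22.21°; L_z,max = 6ℏ; Σ(L_z)² = 182 ℏ²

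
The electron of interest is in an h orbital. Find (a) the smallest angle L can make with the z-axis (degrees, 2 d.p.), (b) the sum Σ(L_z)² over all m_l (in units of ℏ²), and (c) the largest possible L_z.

θ_min ≈ 24.09°; Σ(L_z)² = 110 ℏ²; L_z,max = 5ℏ

H corresponds to l = 5.
cos θ_min = 5/√30, so θ_min ≈ 24.09°.
Σ m_l² = 110, so Σ(L_z)² = 110 ℏ².
L_z,max = lℏ = 5ℏ.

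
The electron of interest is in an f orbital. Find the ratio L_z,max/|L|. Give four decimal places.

The letter f corresponds to l = 3.
|L| = 2√3 ℏ ≈ 3.4641ℏ, while L_z,max = lℏ = 3ℏ.
L_z,max/|L| = 3/√12 = 0.8660.

L_z,max/|L| = 0.8660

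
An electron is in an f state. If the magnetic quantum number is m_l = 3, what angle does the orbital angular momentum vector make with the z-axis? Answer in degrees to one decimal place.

θ ≈ 30.0°

An f state has l = 3.
|L| = ℏ√(l(l+1)) = 2√3 ℏ.
L_z = m_l ℏ = 3ℏ.
cos θ = L_z/|L| = 3/√12, so θ ≈ 30.0°.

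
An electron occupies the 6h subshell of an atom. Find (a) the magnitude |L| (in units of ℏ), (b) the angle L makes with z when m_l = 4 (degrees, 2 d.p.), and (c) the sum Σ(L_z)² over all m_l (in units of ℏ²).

6h means n = 6, l = 5.
|L| = ℏ√(5·6) = √30 ℏ ≈ 5.477ℏ.
For m_l = 4: cos θ = 4/√30, θ ≈ 43.09°.
Σ m_l² = 110, so Σ(L_z)² = 110 ℏ².

|L| = √30 ℏ ≈ 5.477ℏ; θ(m_l=4) ≈ 43.09°; Σ(L_z)² = 110 ℏ²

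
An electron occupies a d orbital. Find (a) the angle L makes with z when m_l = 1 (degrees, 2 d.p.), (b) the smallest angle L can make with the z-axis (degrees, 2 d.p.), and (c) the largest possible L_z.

A d state has l = 2.
For m_l = 1: cos θ = 1/√6, θ ≈ 65.91°.
cos θ_min = 2/√6, so θ_min ≈ 35.26°.
L_z,max = lℏ = 2ℏ.

θ(m_l=1) ≈ 65.91°; θ_min ≈ 35.26°; L_z,max = 2ℏ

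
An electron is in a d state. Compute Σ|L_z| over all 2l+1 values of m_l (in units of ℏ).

Σ|L_z| = 6 ℏ

The letter d corresponds to l = 2.
The allowed m_l values are -2, -1, 0, 1, 2.
Σ|m_l| = 2·2(2+1)/2 = 6.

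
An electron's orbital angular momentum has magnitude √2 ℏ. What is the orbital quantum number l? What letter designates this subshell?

Since |L|² = l(l+1)ℏ², l(l+1) = 2.
Solving: l = 1.

l = 1 (p orbital)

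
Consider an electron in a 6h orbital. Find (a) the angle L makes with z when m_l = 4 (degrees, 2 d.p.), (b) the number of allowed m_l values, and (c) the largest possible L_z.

θ(m_l=4) ≈ 43.09°; 11 values; L_z,max = 5ℏ

The 6h subshell has l = 5.
For m_l = 4: cos θ = 4/√30, θ ≈ 43.09°.
There are 2l+1 = 11 values of m_l.
L_z,max = lℏ = 5ℏ.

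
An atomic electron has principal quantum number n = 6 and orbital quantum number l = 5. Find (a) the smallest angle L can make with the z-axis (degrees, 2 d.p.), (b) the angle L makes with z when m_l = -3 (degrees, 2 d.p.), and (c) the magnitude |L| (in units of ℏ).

cos θ_min = 5/√30, so θ_min ≈ 24.09°.
For m_l = -3: cos θ = -3/√30, θ ≈ 123.21°.
|L| = ℏ√(5·6) = √30 ℏ ≈ 5.477ℏ.

θ_min ≈ 24.09°; θ(m_l=-3) ≈ 123.21°; |L| = √30 ℏ ≈ 5.477ℏ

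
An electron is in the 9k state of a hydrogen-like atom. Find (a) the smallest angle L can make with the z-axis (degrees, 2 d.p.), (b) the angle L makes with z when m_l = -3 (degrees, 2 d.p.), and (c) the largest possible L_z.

9k means n = 9, l = 7.
cos θ_min = 7/√56, so θ_min ≈ 20.70°.
For m_l = -3: cos θ = -3/√56, θ ≈ 113.63°.
L_z,max = lℏ = 7ℏ.

θ_min ≈ 20.70°; θ(m_l=-3) ≈ 113.63°; L_z,max = 7ℏ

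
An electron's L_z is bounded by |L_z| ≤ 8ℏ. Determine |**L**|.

|L| = 6√2 ℏ ≈ 8.485ℏ

Since max m_l = l, l = 8.
|L| = ℏ√(l(l+1)) = 6√2 ℏ.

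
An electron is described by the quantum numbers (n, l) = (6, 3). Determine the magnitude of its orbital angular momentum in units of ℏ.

|L| = 2√3 ℏ ≈ 3.464ℏ

|L| = ℏ√(l(l+1)) = ℏ√(3·4) = 2√3 ℏ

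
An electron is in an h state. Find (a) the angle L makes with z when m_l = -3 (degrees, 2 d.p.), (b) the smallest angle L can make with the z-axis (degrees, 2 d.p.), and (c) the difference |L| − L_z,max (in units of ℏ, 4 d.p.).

The letter h corresponds to l = 5.
For m_l = -3: cos θ = -3/√30, θ ≈ 123.21°.
cos θ_min = 5/√30, so θ_min ≈ 24.09°.
|L| − L_z,max = (√30 − 5)ℏ ≈ 0.4772ℏ.

θ(m_l=-3) ≈ 123.21°; θ_min ≈ 24.09°; |L|−L_z,max ≈ 0.4772ℏ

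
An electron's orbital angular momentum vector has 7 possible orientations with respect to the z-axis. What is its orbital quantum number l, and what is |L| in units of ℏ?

l = 3, |L| = 2√3 ℏ ≈ 3.464ℏ

Since there are 2l+1 = 7 values of m_l, l = 3.
|L| = ℏ√(l(l+1)) = ℏ√(3·4) = 2√3 ℏ.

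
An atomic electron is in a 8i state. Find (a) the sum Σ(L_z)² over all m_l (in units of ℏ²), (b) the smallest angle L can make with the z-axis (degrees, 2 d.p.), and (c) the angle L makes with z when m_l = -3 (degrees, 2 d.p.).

Σ(L_z)² = 182 ℏ²; θ_min ≈ 22.21°; θ(m_l=-3) ≈ 117.58°

For 8i, l = 6.
Σ m_l² = 182, so Σ(L_z)² = 182 ℏ².
cos θ_min = 6/√42, so θ_min ≈ 22.21°.
For m_l = -3: cos θ = -3/√42, θ ≈ 117.58°.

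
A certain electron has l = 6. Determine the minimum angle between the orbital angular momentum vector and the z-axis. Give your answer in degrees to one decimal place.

θ_min ≈ 22.2°

|L| = ℏ√(l(l+1)) = √42 ℏ.
The smallest angle corresponds to the largest L_z, i.e. m_l = l = 6, giving L_z = 6ℏ.
cos θ_min = 6/√42, so θ_min ≈ 22.2°.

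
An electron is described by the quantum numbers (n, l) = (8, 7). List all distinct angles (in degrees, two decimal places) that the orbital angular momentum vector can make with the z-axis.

θ ∈ {20.70°, 36.70°, 48.08°, 57.69°, 66.37°, 74.50°, 82.32°, 90.00°, 97.68°, 105.50°, 113.63°, 122.31°, 131.92°, 143.30°, 159.30°}

|L| = ℏ√(l(l+1)) = 2√14 ℏ.
cos θ = m_l/√56 for each m_l ∈ {-7, -6, -5, -4, -3, -2, -1, 0, 1, 2, 3, 4, 5, 6, 7}.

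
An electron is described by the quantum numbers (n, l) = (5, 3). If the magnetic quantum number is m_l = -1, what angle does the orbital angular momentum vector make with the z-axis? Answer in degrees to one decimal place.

|L| = √(l(l+1)) ℏ = 2√3 ℏ.
L_z = m_l ℏ = −1ℏ.
cos θ = L_z/|L| = -1/√12, so θ ≈ 106.8°.

θ ≈ 106.8°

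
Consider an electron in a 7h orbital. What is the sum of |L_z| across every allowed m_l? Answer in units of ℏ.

7h means n = 7, l = 5.
The allowed m_l values are -5, -4, -3, -2, -1, 0, 1, 2, 3, 4, 5.
Σ|m_l| = 2(1+2+…+5) = 30.

Σ|L_z| = 30 ℏ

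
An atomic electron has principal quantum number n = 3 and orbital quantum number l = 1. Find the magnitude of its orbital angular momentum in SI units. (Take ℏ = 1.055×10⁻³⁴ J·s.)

|L| = 1.492×10⁻³⁴ J·s

|L| = ℏ√(l(l+1)) = ℏ√(1·2) = √2 ℏ
Numerically, |L| = 1.414 × (1.055×10⁻³⁴ J·s) = 1.492×10⁻³⁴ J·s.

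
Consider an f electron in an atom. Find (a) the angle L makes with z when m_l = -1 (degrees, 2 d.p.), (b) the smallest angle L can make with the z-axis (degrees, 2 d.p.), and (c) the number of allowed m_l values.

An f state has l = 3.
For m_l = -1: cos θ = -1/√12, θ ≈ 106.78°.
cos θ_min = 3/√12, so θ_min ≈ 30.00°.
There are 2l+1 = 7 values of m_l.

θ(m_l=-1) ≈ 106.78°; θ_min ≈ 30.00°; 7 values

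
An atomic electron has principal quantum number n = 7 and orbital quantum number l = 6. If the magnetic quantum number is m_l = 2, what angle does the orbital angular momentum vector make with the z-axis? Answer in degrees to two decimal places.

|L|² = l(l+1)ℏ² = 42ℏ², so |L| = √42 ℏ.
L_z = m_l ℏ = 2ℏ.
cos θ = L_z/|L| = 2/√42, so θ ≈ 72.02°.

θ ≈ 72.02°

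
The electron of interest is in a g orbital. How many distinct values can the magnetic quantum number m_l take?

A g state has l = 4.
The number of m_l values is 2l + 1 = 2·4 + 1 = 9.

9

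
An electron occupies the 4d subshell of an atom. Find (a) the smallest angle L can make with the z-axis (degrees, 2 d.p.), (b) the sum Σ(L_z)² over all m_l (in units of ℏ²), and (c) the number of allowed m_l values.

For 4d, l = 2.
cos θ_min = 2/√6, so θ_min ≈ 35.26°.
Σ m_l² = 10, so Σ(L_z)² = 10 ℏ².
There are 2l+1 = 5 values of m_l.

θ_min ≈ 35.26°; Σ(L_z)² = 10 ℏ²; 5 values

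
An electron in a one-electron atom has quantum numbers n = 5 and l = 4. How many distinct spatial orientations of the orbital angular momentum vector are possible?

9

The number of m_l values is 2l + 1 = 2·4 + 1 = 9.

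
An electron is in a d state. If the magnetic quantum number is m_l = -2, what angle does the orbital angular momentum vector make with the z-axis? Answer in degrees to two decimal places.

For a d orbital, l = 2.
|L| = ℏ√(l(l+1)) = √6 ℏ.
L_z = m_l ℏ = −2ℏ.
cos θ = L_z/|L| = -2/√6, so θ ≈ 144.74°.

θ ≈ 144.74°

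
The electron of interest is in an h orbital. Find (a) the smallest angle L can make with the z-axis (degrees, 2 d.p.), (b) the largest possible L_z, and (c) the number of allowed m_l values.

The letter h corresponds to l = 5.
cos θ_min = 5/√30, so θ_min ≈ 24.09°.
L_z,max = lℏ = 5ℏ.
There are 2l+1 = 11 values of m_l.

θ_min ≈ 24.09°; L_z,max = 5ℏ; 11 values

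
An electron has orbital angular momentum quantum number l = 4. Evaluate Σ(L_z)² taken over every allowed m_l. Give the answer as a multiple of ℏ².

The allowed m_l values are -4, -3, -2, -1, 0, 1, 2, 3, 4.
Summing m² from −4 to 4: Σ m_l² = 60.

Σ(L_z)² = 60 ℏ²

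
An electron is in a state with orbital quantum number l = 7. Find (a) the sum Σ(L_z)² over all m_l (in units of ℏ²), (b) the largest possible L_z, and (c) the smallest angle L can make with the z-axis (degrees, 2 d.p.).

Σ m_l² = 280, so Σ(L_z)² = 280 ℏ².
L_z,max = lℏ = 7ℏ.
cos θ_min = 7/√56, so θ_min ≈ 20.70°.

Σ(L_z)² = 280 ℏ²; L_z,max = 7ℏ; θ_min ≈ 20.70°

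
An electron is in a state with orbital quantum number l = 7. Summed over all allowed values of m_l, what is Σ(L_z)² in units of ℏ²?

The allowed m_l values are -7, -6, -5, -4, -3, -2, -1, 0, 1, 2, 3, 4, 5, 6, 7.
Σ m_l² = l(l+1)(2l+1)/3 = 7·8·15/3 = 280.

Σ(L_z)² = 280 ℏ²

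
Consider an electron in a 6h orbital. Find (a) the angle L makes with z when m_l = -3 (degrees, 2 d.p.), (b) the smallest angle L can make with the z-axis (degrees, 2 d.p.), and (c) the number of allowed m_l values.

For 6h, l = 5.
For m_l = -3: cos θ = -3/√30, θ ≈ 123.21°.
cos θ_min = 5/√30, so θ_min ≈ 24.09°.
There are 2l+1 = 11 values of m_l.

θ(m_l=-3) ≈ 123.21°; θ_min ≈ 24.09°; 11 values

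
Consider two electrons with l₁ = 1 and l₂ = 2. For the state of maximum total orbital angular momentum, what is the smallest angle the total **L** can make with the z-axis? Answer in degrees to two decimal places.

By the triangle rule, |l₁ − l₂| ≤ L ≤ l₁ + l₂.
So L can be 1, 2, 3.
The maximum is L = 3, with |L_tot| = ℏ√(3·4) = 2√3 ℏ.
The minimum angle with z is arccos(3/√12) ≈ 30.00°.

θ_min ≈ 30.00°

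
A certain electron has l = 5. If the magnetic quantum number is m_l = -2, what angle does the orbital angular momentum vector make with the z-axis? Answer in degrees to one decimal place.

|L|² = l(l+1)ℏ² = 30ℏ², so |L| = √30 ℏ.
L_z = m_l ℏ = −2ℏ.
cos θ = L_z/|L| = -2/√30, so θ ≈ 111.4°.

θ ≈ 111.4°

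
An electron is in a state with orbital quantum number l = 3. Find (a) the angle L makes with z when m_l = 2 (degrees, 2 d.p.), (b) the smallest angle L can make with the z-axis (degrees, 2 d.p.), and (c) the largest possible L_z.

θ(m_l=2) ≈ 54.74°; θ_min ≈ 30.00°; L_z,max = 3ℏ

For m_l = 2: cos θ = 2/√12, θ ≈ 54.74°.
cos θ_min = 3/√12, so θ_min ≈ 30.00°.
L_z,max = lℏ = 3ℏ.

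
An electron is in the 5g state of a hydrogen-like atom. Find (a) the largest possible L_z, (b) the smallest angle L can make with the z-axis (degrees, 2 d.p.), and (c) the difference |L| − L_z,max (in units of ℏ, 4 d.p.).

L_z,max = 4ℏ; θ_min ≈ 26.57°; |L|−L_z,max ≈ 0.4721ℏ

For 5g, l = 4.
L_z,max = lℏ = 4ℏ.
cos θ_min = 4/√20, so θ_min ≈ 26.57°.
|L| − L_z,max = (2√5 − 4)ℏ ≈ 0.4721ℏ.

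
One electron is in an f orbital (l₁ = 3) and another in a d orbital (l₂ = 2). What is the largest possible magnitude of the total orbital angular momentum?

|L_tot|_max = √30 ℏ ≈ 5.477ℏ

L runs from |3 − 2| = 1 to 3 + 2 = 5.
L ∈ {1, 2, 3, 4, 5}.
The largest magnitude corresponds to L = 5: |L_tot| = ℏ√(5·6) = √30 ℏ.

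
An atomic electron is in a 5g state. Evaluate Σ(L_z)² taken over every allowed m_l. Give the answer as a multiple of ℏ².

Σ(L_z)² = 60 ℏ²

The 5g subshell has l = 4.
The allowed m_l values are -4, -3, -2, -1, 0, 1, 2, 3, 4.
Summing m² from −4 to 4: Σ m_l² = 60.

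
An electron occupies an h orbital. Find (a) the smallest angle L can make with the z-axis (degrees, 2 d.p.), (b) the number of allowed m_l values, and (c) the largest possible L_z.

θ_min ≈ 24.09°; 11 values; L_z,max = 5ℏ

The letter h corresponds to l = 5.
cos θ_min = 5/√30, so θ_min ≈ 24.09°.
There are 2l+1 = 11 values of m_l.
L_z,max = lℏ = 5ℏ.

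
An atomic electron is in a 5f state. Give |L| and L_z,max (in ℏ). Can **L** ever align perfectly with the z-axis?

No: L_z,max = 3ℏ < |L| = 2√3 ℏ ≈ 3.464ℏ

The 5f subshell has l = 3.
|L| = 2√3 ℏ ≈ 3.4641ℏ, while L_z,max = lℏ = 3ℏ.
Since |L| > L_z,max, the vector can never point exactly along z; the closest it comes is θ_min = arccos(3/√12) ≈ 30.0°.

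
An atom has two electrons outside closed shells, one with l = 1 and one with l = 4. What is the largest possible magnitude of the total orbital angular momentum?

The total orbital quantum number L ranges from |l₁ − l₂| to l₁ + l₂ in integer steps.
So L can be 3, 4, 5.
The largest magnitude corresponds to L = 5: |L_tot| = ℏ√(5·6) = √30 ℏ.

|L_tot|_max = √30 ℏ ≈ 5.477ℏ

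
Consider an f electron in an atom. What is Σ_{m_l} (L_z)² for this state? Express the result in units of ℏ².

Σ(L_z)² = 28 ℏ²

An f state has l = 3.
m_l runs from −3 to 3, i.e. {-3, -2, -1, 0, 1, 2, 3}.
Σ m_l² = l(l+1)(2l+1)/3 = 3·4·7/3 = 28.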